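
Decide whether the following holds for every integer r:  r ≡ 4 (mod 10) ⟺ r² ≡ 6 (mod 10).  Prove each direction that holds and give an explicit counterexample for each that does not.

Forward direction. Suppose r ≡ 4 (mod 10). Write r = 10j + 4. Then (10j + 4)² = 100j² + 80j + 16 = 10(10j² + 8j + 1) + 6, so r² ≡ 6 (mod 10).

Converse. This fails: take r = 6. Then 6² = 36 ≡ 6 (mod 10), yet 6 ≡ 6 (mod 10), not 4.

Only the forward implication holds.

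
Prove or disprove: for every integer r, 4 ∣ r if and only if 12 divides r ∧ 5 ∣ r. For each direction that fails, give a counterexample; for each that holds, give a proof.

Forward direction. This fails: take r = 4. Certainly 4 ∣ 4, but 12 ∤ 4.

Converse. Suppose 12 ∣ r and 5 ∣ r. Any common multiple of 12 and 5 is a multiple of their lcm; here gcd(12, 5) = 1, so lcm(12, 5) = 12·5 = 60, so 60 ∣ r. Since 4 ∣ 60, it follows that 4 ∣ r.

(⇒) fails; (⇐) holds.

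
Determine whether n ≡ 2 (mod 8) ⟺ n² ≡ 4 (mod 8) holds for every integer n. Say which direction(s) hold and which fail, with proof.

(⟹) Suppose n ≡ 2 (mod 8). Write n = 8j + 2. Then (8j + 2)² = 64j² + 32j + 4 = 8(8j² + 4j) + 4, so n² ≡ 4 (mod 8).

(⟸) This fails: take n = 6. Then 6² = 36 ≡ 4 (mod 8), yet 6 ≡ 6 (mod 8), not 2.

Only the forward direction holds.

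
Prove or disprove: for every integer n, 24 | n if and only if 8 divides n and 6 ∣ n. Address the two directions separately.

The biconditional holds.

(⇒) If 24 ∣ n, write n = 24q. Since 24 = 3·8, n = 8·(3q), so 8 ∣ n; and since 24 = 4·6, n = 6·(4q), so 6 ∣ n.

(⇐) Suppose 8 ∣ n and 6 ∣ n. Any common multiple of 8 and 6 is a multiple of their lcm; here lcm(8, 6) = 8·6/gcd(8, 6) = 48/2 = 24, so 24 ∣ n.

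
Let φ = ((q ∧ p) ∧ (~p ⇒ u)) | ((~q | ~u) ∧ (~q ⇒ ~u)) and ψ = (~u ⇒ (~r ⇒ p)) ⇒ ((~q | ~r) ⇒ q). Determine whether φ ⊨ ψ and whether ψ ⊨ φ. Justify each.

Neither implication holds.

[⇒] This fails. Under p = T, q = F, u = F, r = F, the left side is true but the right side is false.

[⇐] This fails. Under p = F, q = T, u = T, r = F, the left side is false but the right side is true.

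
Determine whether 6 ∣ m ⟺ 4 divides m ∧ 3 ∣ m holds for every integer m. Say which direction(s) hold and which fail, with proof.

(⇒) This fails: take m = 6. Certainly 6 ∣ 6, but 4 ∤ 6.

(⇐) Suppose 4 ∣ m and 3 ∣ m. Any common multiple of 4 and 3 is a multiple of their lcm; here gcd(4, 3) = 1, so lcm(4, 3) = 4·3 = 12, so 12 ∣ m. Since 6 ∣ 12, it follows that 6 ∣ m.

Only the reverse direction holds.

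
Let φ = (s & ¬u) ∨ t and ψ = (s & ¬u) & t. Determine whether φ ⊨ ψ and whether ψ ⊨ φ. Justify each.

(⟹) This fails. Under u = F, s = T, t = F, the left side is true but the right side is false.

(⟸) Assume the antecedent. If u is true, the antecedent cannot hold. If u is false, the antecedent forces (u = F, s = T, t = T), and (s & ¬u) ∨ t holds there. Either way (s & ¬u) ∨ t holds.

(⇒) fails; (⇐) holds.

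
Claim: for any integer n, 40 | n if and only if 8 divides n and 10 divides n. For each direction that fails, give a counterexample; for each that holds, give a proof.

[⇐] Suppose 8 ∣ n and 10 ∣ n. Any common multiple of 8 and 10 is a multiple of their lcm; here lcm(8, 10) = 8·10/gcd(8, 10) = 80/2 = 40, so 40 ∣ n.

[⇒] If 40 ∣ n, write n = 40q. Since 40 = 5·8, n = 8·(5q), so 8 ∣ n; and since 40 = 4·10, n = 10·(4q), so 10 ∣ n.

Both directions hold.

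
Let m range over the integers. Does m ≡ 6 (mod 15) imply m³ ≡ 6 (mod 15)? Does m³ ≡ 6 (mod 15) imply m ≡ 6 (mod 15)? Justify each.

[⇒] Suppose m ≡ 6 (mod 15). Write m = 15j + 6. Then (15j + 6)³ = 3375j³ + 4050j² + 1620j + 216 = 15(225j³ + 270j² + 108j + 14) + 6, so m³ ≡ 6 (mod 15).

[⇐] Conversely, suppose m³ ≡ 6 (mod 15). The only residue r in {0, …, 14} with r³ ≡ 6 (mod 15) is r = 6, so m ≡ 6 (mod 15).

Both implications hold.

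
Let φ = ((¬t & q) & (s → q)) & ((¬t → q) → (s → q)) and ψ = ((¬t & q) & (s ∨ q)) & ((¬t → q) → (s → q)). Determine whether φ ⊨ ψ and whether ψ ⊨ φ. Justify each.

Both implications hold.

Forward direction. Assume the antecedent. If t is true, the antecedent cannot hold. If t is false, the antecedent forces (t = F, q = T, s = F) or (t = F, q = T, s = T), and the consequent holds there. Either way the consequent holds.

Converse. Assume the antecedent. If t is true, the antecedent cannot hold. If t is false, the antecedent forces (t = F, q = T, s = F) or (t = F, q = T, s = T), and the consequent holds there. Either way the consequent holds.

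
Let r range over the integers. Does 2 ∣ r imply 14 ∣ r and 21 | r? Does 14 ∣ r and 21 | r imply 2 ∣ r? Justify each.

(⟹) This fails: take r = 2. Certainly 2 ∣ 2, but 14 ∤ 2.

(⟸) Suppose 14 ∣ r and 21 ∣ r. Any common multiple of 14 and 21 is a multiple of their lcm; here lcm(14, 21) = 14·21/gcd(14, 21) = 294/7 = 42, so 42 ∣ r. Since 2 ∣ 42, it follows that 2 ∣ r.

The forward direction fails; the converse holds.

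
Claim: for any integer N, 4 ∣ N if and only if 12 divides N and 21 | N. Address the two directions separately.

The forward direction fails; the converse holds.

Converse. Suppose 12 ∣ N and 21 ∣ N. Any common multiple of 12 and 21 is a multiple of their lcm; here lcm(12, 21) = 12·21/gcd(12, 21) = 252/3 = 84, so 84 ∣ N. Since 4 ∣ 84, it follows that 4 ∣ N.

Forward direction. This fails: take N = 4. Certainly 4 ∣ 4, but 12 ∤ 4.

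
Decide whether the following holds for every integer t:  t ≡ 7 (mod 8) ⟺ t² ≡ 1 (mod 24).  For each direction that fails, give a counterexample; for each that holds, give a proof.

(⟹) This fails: take t = 15. Then 15 ≡ 7 (mod 8), but 15² = 225 ≡ 9 (mod 24), not 1.

(⟸) This fails: take t = 1. Then 1² = 1 ≡ 1 (mod 24), yet 1 ≡ 1 (mod 8), not 7.

Neither implication holds.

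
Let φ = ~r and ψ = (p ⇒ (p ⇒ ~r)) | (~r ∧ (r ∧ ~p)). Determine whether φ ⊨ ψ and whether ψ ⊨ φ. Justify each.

Not equivalent: only (⇒) holds.

(→) Assume the antecedent. If r is true, the antecedent cannot hold. If r is false, the consequent reduces to true regardless of the other variables. Either way the consequent holds.

(←) This fails. Under r = T, p = F, the left side is false but the right side is true.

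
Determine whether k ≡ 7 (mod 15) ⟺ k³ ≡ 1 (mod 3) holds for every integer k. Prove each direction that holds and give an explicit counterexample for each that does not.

(⟹) Suppose k ≡ 7 (mod 15). Then k³ ≡ 7³ = 343 (mod 15), and since 3 ∣ 15, also k³ ≡ 1 (mod 3).

(⟸) This fails: take k = 1. Then 1³ = 1 ≡ 1 (mod 3), yet 1 ≡ 1 (mod 15), not 7.

The forward direction holds; the converse fails.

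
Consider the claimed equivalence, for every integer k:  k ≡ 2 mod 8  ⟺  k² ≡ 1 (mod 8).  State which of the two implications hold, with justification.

Neither implication holds.

Forward direction. This fails: take k = 2. Then 2 ≡ 2 (mod 8), but 2² = 4 ≡ 4 (mod 8), not 1.

Converse. This fails: take k = 1. Then 1² = 1 ≡ 1 (mod 8), yet 1 ≡ 1 (mod 8), not 2.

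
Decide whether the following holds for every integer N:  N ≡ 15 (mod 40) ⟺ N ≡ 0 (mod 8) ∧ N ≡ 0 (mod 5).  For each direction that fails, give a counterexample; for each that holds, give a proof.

(⇒) This fails: N = 15 gives 15 ≡ 15 (mod 40) but 15 ≡ 7 (mod 8), so the conjunction on the right does not hold.

(⇐) This fails: N = 0 satisfies both congruences on the right (0 ≡ 0 mod 8 and 0 ≡ 0 mod 5) yet 0 ≡ 0 (mod 40), not 15.

Neither direction holds.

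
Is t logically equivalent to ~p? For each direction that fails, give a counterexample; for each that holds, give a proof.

Forward direction. This fails. Under p = T, t = T, the left side is true but the right side is false.

Converse. This fails. Under p = F, t = F, the left side is false but the right side is true.

Neither implication holds.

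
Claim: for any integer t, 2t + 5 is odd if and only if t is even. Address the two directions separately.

(→) This fails: take t = 3. Then 2t + 5 = 11, which is odd, yet t = 3 is odd, not even.

(←) Suppose t is even. Since 2 is even, 2t is even for every t, so 2t + 5 has the same parity as 5, which is odd. Hence 2t + 5 is odd.

(⇒) fails; (⇐) holds.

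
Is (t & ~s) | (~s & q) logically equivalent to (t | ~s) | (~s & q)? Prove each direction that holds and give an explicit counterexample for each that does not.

(→) Assume the antecedent. If t is true, (t | ~s) | (~s & q) reduces to true regardless of the other variables. If t is false, the antecedent forces (t = F, s = F, q = T), and (t | ~s) | (~s & q) holds there. Either way (t | ~s) | (~s & q) holds.

(←) This fails. Under t = F, s = F, q = F, the left side is false but the right side is true.

(⇒) holds; (⇐) fails.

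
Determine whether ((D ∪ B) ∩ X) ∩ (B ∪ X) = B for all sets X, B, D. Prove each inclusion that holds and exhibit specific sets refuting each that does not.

Neither inclusion holds.

(⊆) This inclusion fails. Take X = {1}, B = ∅, D = {1}; then 1 ∈ ((D ∪ B) ∩ X) ∩ (B ∪ X) but 1 ∉ B.

(⊇) This inclusion fails. Take X = ∅, B = {1}, D = ∅; then 1 ∈ B but 1 ∉ ((D ∪ B) ∩ X) ∩ (B ∪ X).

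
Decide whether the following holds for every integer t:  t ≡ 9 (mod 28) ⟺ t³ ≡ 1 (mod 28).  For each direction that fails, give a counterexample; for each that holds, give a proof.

Only the forward implication holds.

[⇐] This fails: take t = 1. Then 1³ = 1 ≡ 1 (mod 28), yet 1 ≡ 1 (mod 28), not 9.

[⇒] Suppose t ≡ 9 (mod 28). Write t = 28j + 9. Then (28j + 9)³ = 21952j³ + 21168j² + 6804j + 729 = 28(784j³ + 756j² + 243j + 26) + 1, so t³ ≡ 1 (mod 28).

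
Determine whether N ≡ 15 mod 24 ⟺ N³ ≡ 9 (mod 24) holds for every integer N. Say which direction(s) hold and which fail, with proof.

Both directions fail.

(⇒) This fails: take N = 15. Then 15 ≡ 15 (mod 24), but 15³ = 3375 ≡ 15 (mod 24), not 9.

(⇐) This fails: take N = 9. Then 9³ = 729 ≡ 9 (mod 24), yet 9 ≡ 9 (mod 24), not 15.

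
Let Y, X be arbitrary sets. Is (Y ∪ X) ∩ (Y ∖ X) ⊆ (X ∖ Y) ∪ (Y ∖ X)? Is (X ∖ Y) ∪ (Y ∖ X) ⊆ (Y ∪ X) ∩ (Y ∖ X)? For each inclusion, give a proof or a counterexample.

Only the forward inclusion holds.

(⊇) This inclusion fails. Take Y = ∅, X = {1}; then 1 ∈ (X ∖ Y) ∪ (Y ∖ X) but 1 ∉ (Y ∪ X) ∩ (Y ∖ X).

(⊆) Let x ∈ (Y ∪ X) ∩ (Y ∖ X). Then x ∈ Y and x ∉ X, from which x ∈ (X ∖ Y) ∪ (Y ∖ X).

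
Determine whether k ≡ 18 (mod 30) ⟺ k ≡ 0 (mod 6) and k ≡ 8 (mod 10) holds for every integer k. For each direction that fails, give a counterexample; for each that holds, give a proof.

[⇒] Suppose k ≡ 18 (mod 30); write k = 30j + 18. Since 6 ∣ 30, reducing mod 6 gives k ≡ 18 ≡ 0 (mod 6); since 10 ∣ 30, reducing mod 10 gives k ≡ 18 ≡ 8 (mod 10).

[⇐] Conversely, if k ≡ 0 (mod 6) and k ≡ 8 (mod 10), then by the Chinese remainder theorem k ≡ 18 (mod 30). This is exactly k ≡ 18 (mod 30).

Equivalent; both directions hold.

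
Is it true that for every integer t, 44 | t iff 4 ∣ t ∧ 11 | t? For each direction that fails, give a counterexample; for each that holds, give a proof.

Both directions hold.

Converse. Suppose 4 ∣ t and 11 ∣ t. Any common multiple of 4 and 11 is a multiple of their lcm; here gcd(4, 11) = 1, so lcm(4, 11) = 4·11 = 44, so 44 ∣ t.

Forward direction. If 44 ∣ t, write t = 44q. Since 44 = 11·4, t = 4·(11q), so 4 ∣ t; and since 44 = 4·11, t = 11·(4q), so 11 ∣ t.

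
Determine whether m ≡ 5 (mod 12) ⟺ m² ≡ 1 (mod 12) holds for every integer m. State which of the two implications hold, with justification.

[⇒] Suppose m ≡ 5 (mod 12). Write m = 12j + 5. Then (12j + 5)² = 144j² + 120j + 25 = 12(12j² + 10j + 2) + 1, so m² ≡ 1 (mod 12).

[⇐] This fails: take m = 1. Then 1² = 1 ≡ 1 (mod 12), yet 1 ≡ 1 (mod 12), not 5.

Not equivalent: only (⇒) holds.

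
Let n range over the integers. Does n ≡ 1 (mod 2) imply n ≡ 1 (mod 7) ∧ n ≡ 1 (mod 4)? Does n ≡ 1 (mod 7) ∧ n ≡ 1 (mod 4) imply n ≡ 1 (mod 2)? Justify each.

Not equivalent: only (⇐) holds.

[⇐] If n ≡ 1 (mod 7) and n ≡ 1 (mod 4), then by the Chinese remainder theorem n ≡ 1 (mod 28). Since 1 ≡ 1 (mod 2) and 2 ∣ 28, we get n ≡ 1 (mod 2).

[⇒] This fails: n = 3 gives 3 ≡ 1 (mod 2) but 3 ≡ 3 (mod 7), so the conjunction on the right does not hold.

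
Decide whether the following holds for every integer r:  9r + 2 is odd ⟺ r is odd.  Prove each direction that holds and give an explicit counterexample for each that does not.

Both implications hold.

(⟹) Suppose 9r + 2 is odd. Since 9 is odd, 9r and r have the same parity, so 9r + 2 ≡ r + 2 (mod 2). As 2 is even, 9r + 2 is odd exactly when r is odd. Thus r is odd.

(⟸) Conversely, suppose r is odd; write r = 2j + 1. Then 9r + 2 = 9·(2j + 1) + 2 = 2·9j + 11, which is odd.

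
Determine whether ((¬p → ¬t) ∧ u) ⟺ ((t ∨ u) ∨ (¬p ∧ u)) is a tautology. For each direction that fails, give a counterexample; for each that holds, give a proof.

(←) This fails. Under t = T, u = F, p = F, the left side is false but the right side is true.

(→) Assume the antecedent. If t is true, (t ∨ u) ∨ (¬p ∧ u) reduces to true regardless of the other variables. If t is false, the antecedent forces (t = F, u = T, p = F) or (t = F, u = T, p = T), and (t ∨ u) ∨ (¬p ∧ u) holds there. Either way (t ∨ u) ∨ (¬p ∧ u) holds.

Only the forward implication holds.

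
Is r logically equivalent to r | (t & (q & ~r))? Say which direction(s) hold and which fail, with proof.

(⟹) Assume the antecedent. If t is true, the antecedent forces (t = T, q = F, r = T) or (t = T, q = T, r = T), and r | (t & (q & ~r)) holds there. If t is false, the antecedent forces (t = F, q = F, r = T) or (t = F, q = T, r = T), and r | (t & (q & ~r)) holds there. Either way r | (t & (q & ~r)) holds.

(⟸) This fails. Under t = T, q = T, r = F, the left side is false but the right side is true.

Only the forward direction holds.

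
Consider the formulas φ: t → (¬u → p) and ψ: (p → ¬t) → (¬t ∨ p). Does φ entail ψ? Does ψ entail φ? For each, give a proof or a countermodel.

(⇒) fails; (⇐) holds.

(→) This fails. Under p = F, u = T, t = T, the left side is true but the right side is false.

(←) Assume the antecedent. If p is true, t → (¬u → p) reduces to true regardless of the other variables. If p is false, the antecedent forces (p = F, u = F, t = F) or (p = F, u = T, t = F), and t → (¬u → p) holds there. Either way t → (¬u → p) holds.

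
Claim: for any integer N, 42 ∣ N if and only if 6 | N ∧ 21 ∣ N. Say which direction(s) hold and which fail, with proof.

(⟹) If 42 ∣ N, write N = 42q. Since 42 = 7·6, N = 6·(7q), so 6 ∣ N; and since 42 = 2·21, N = 21·(2q), so 21 ∣ N.

(⟸) Suppose 6 ∣ N and 21 ∣ N. Any common multiple of 6 and 21 is a multiple of their lcm; here lcm(6, 21) = 6·21/gcd(6, 21) = 126/3 = 42, so 42 ∣ N.

Both directions hold; the statement is true.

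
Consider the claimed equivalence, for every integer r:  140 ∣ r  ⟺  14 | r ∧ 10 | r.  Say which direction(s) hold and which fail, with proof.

Only the forward direction holds.

Forward direction. If 140 ∣ r, write r = 140q. Since 140 = 10·14, r = 14·(10q), so 14 ∣ r; and since 140 = 14·10, r = 10·(14q), so 10 ∣ r.

Converse. This fails: take r = 70. Both 14 ∣ 70 and 10 ∣ 70, yet 70 is not a multiple of 140 (since 70 = 0·140 + 70), so 140 ∤ 70.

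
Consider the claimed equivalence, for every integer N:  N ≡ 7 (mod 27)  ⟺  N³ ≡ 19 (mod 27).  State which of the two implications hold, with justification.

[⇒] Suppose N ≡ 7 (mod 27). Write N = 27j + 7. Then (27j + 7)³ = 19683j³ + 15309j² + 3969j + 343 = 27(729j³ + 567j² + 147j + 12) + 19, so N³ ≡ 19 (mod 27).

[⇐] This fails: take N = 16. Then 16³ = 4096 ≡ 19 (mod 27), yet 16 ≡ 16 (mod 27), not 7.

Only the forward implication holds.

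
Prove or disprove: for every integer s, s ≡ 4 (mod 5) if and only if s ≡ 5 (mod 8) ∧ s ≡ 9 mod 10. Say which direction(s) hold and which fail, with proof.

(⇒) This fails: s = 34 gives 34 ≡ 4 (mod 5) but 34 ≡ 2 (mod 8), so the conjunction on the right does not hold.

(⇐) Conversely, if s ≡ 5 (mod 8) and s ≡ 9 (mod 10), then by the Chinese remainder theorem s ≡ 29 (mod 40). Since 29 ≡ 4 (mod 5) and 5 ∣ 40, we get s ≡ 4 (mod 5).

Only the converse holds.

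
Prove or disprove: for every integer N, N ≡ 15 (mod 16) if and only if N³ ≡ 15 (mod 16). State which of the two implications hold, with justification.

Both directions hold.

(→) Suppose N ≡ 15 (mod 16). Write N = 16j + 15. Then (16j + 15)³ = 4096j³ + 11520j² + 10800j + 3375 = 16(256j³ + 720j² + 675j + 210) + 15, so N³ ≡ 15 (mod 16).

(←) Conversely, suppose N³ ≡ 15 (mod 16). The only residue r in {0, …, 15} with r³ ≡ 15 (mod 16) is r = 15, so N ≡ 15 (mod 16).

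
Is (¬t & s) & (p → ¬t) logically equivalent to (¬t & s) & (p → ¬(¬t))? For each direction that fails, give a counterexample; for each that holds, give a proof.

The forward direction fails; the converse holds.

[⇐] Assume the antecedent. If s is true, the antecedent forces (s = T, t = F, p = F), and (¬t & s) & (p → ¬t) holds there. If s is false, the antecedent cannot hold. Either way (¬t & s) & (p → ¬t) holds.

[⇒] This fails. Under s = T, t = F, p = T, the left side is true but the right side is false.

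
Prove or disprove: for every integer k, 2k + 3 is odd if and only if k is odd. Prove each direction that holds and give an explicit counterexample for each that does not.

Only the converse holds.

(⟹) This fails: take k = 6. Then 2k + 3 = 15, which is odd, yet k = 6 is even, not odd.

(⟸) Suppose k is odd. Since 2 is even, 2k is even for every k, so 2k + 3 has the same parity as 3, which is odd. Hence 2k + 3 is odd.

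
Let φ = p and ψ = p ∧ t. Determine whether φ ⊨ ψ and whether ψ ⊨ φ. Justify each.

(→) This fails. Under p = T, t = F, the left side is true but the right side is false.

(←) Assume the antecedent. If p is true, p reduces to true regardless of the other variables. If p is false, the antecedent cannot hold. Either way p holds.

Only the reverse direction holds.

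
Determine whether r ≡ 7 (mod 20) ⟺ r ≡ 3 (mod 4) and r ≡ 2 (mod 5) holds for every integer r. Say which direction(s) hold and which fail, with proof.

Both implications hold.

[⇒] Suppose r ≡ 7 (mod 20); write r = 20j + 7. Since 4 ∣ 20, reducing mod 4 gives r ≡ 7 ≡ 3 (mod 4); since 5 ∣ 20, reducing mod 5 gives r ≡ 7 ≡ 2 (mod 5).

[⇐] Conversely, if r ≡ 3 (mod 4) and r ≡ 2 (mod 5), then by the Chinese remainder theorem r ≡ 7 (mod 20). This is exactly r ≡ 7 (mod 20).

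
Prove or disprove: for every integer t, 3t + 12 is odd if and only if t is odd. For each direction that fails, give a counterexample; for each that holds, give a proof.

Equivalent; both directions hold.

(⟹) Suppose 3t + 12 is odd. Since 3 is odd, 3t and t have the same parity, so 3t + 12 ≡ t + 12 (mod 2). As 12 is even, 3t + 12 is odd exactly when t is odd. Thus t is odd.

(⟸) Conversely, suppose t is odd; write t = 2j + 1. Then 3t + 12 = 3·(2j + 1) + 12 = 2·3j + 15, which is odd.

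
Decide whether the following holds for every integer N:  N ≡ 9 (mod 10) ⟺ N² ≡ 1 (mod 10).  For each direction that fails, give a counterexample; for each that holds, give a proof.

(⇐) This fails: take N = 1. Then 1² = 1 ≡ 1 (mod 10), yet 1 ≡ 1 (mod 10), not 9.

(⇒) Suppose N ≡ 9 (mod 10). Write N = 10j + 9. Then (10j + 9)² = 100j² + 180j + 81 = 10(10j² + 18j + 8) + 1, so N² ≡ 1 (mod 10).

Only the forward direction holds.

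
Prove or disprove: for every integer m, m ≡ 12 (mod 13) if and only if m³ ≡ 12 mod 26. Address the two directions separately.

(⟹) This fails: take m = 25. Then 25 ≡ 12 (mod 13), but 25³ = 15625 ≡ 25 (mod 26), not 12.

(⟸) This fails: take m = 4. Then 4³ = 64 ≡ 12 (mod 26), yet 4 ≡ 4 (mod 13), not 12.

Both directions fail.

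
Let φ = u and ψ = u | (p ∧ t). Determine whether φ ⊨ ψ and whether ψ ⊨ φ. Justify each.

(→) Assume the antecedent. If t is true, the antecedent forces (t = T, u = T, p = F) or (t = T, u = T, p = T), and u | (p ∧ t) holds there. If t is false, the antecedent forces (t = F, u = T, p = F) or (t = F, u = T, p = T), and u | (p ∧ t) holds there. Either way u | (p ∧ t) holds.

(←) This fails. Under t = T, u = F, p = T, the left side is false but the right side is true.

(⇒) holds; (⇐) fails.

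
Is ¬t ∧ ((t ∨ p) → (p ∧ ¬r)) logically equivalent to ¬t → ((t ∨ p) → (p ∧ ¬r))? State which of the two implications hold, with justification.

[⇒] Assume the antecedent. If p is true, the antecedent forces (t = F, p = T, r = F), and ¬t → ((t ∨ p) → (p ∧ ¬r)) holds there. If p is false, ¬t → ((t ∨ p) → (p ∧ ¬r)) reduces to true regardless of the other variables. Either way ¬t → ((t ∨ p) → (p ∧ ¬r)) holds.

[⇐] This fails. Under t = T, p = F, r = F, the left side is false but the right side is true.

(⇒) holds; (⇐) fails.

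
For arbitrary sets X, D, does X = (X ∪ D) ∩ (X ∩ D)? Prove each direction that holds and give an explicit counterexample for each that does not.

Only the reverse inclusion holds.

(⟹) This inclusion fails. Take X = {1}, D = ∅; then 1 ∈ X but 1 ∉ (X ∪ D) ∩ (X ∩ D).

(⟸) Let x ∈ (X ∪ D) ∩ (X ∩ D). Then x ∈ X ∩ D, from which x ∈ X.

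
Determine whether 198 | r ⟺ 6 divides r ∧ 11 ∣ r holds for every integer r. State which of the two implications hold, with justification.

Only the forward direction holds.

(←) This fails: take r = 66. Both 6 ∣ 66 and 11 ∣ 66, yet 66 is not a multiple of 198 (since 66 = 0·198 + 66), so 198 ∤ 66.

(→) If 198 ∣ r, write r = 198q. Since 198 = 33·6, r = 6·(33q), so 6 ∣ r; and since 198 = 18·11, r = 11·(18q), so 11 ∣ r.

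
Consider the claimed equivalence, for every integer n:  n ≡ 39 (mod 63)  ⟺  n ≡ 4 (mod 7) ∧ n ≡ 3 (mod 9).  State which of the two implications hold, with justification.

Forward direction. Suppose n ≡ 39 (mod 63); write n = 63j + 39. Since 7 ∣ 63, reducing mod 7 gives n ≡ 39 ≡ 4 (mod 7); since 9 ∣ 63, reducing mod 9 gives n ≡ 39 ≡ 3 (mod 9).

Converse. If n ≡ 4 (mod 7) and n ≡ 3 (mod 9), then by the Chinese remainder theorem n ≡ 39 (mod 63). This is exactly n ≡ 39 (mod 63).

The biconditional holds.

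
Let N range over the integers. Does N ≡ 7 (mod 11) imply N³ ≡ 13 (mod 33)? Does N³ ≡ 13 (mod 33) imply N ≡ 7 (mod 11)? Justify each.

Not equivalent: only (⇐) holds.

(←) The residues r modulo 33 with r³ ≡ 13 (mod 33) are exactly {7}, and each is ≡ 7 (mod 11).

(→) This fails: take N = 18. Then 18 ≡ 7 (mod 11), but 18³ = 5832 ≡ 24 (mod 33), not 13.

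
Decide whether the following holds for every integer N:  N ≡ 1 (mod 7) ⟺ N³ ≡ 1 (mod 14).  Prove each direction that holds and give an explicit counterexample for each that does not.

Neither implication holds.

(⇒) This fails: take N = 8. Then 8 ≡ 1 (mod 7), but 8³ = 512 ≡ 8 (mod 14), not 1.

(⇐) This fails: take N = 9. Then 9³ = 729 ≡ 1 (mod 14), yet 9 ≡ 2 (mod 7), not 1.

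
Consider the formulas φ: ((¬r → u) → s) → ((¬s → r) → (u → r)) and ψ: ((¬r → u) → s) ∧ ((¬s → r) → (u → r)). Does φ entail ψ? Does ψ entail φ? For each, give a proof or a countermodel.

The forward direction fails; the converse holds.

(⟹) This fails. Under u = T, s = F, r = F, the left side is true but the right side is false.

(⟸) Assume the antecedent. If u is true, the antecedent forces (u = T, s = T, r = T), and the consequent holds there. If u is false, the consequent reduces to true regardless of the other variables. Either way the consequent holds.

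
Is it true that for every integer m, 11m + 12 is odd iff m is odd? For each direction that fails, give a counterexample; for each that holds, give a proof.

Both directions hold.

(→) Suppose 11m + 12 is odd. Since 11 is odd, 11m and m have the same parity, so 11m + 12 ≡ m + 12 (mod 2). As 12 is even, 11m + 12 is odd exactly when m is odd. Thus m is odd.

(←) Conversely, suppose m is odd; write m = 2j + 1. Then 11m + 12 = 11·(2j + 1) + 12 = 2·11j + 23, which is odd.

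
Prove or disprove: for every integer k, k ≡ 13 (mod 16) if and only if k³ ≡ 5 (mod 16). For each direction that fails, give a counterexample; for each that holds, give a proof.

[⇒] Suppose k ≡ 13 (mod 16). Write k = 16j + 13. Then (16j + 13)³ = 4096j³ + 9984j² + 8112j + 2197 = 16(256j³ + 624j² + 507j + 137) + 5, so k³ ≡ 5 (mod 16).

[⇐] Conversely, suppose k³ ≡ 5 (mod 16). The only residue r in {0, …, 15} with r³ ≡ 5 (mod 16) is r = 13, so k ≡ 13 (mod 16).

The biconditional holds.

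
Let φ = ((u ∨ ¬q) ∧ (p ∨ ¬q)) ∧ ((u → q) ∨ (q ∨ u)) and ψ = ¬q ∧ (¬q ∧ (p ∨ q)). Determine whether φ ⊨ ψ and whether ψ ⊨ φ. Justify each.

(⟹) This fails. Under u = F, q = F, p = F, the left side is true but the right side is false.

(⟸) Assume the antecedent. If u is true, the antecedent forces (u = T, q = F, p = T), and the consequent holds there. If u is false, the antecedent forces (u = F, q = F, p = T), and the consequent holds there. Either way the consequent holds.

The forward direction fails; the converse holds.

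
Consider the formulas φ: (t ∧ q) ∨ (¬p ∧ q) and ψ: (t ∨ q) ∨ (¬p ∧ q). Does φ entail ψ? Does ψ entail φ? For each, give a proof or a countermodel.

Converse. This fails. Under p = F, t = T, q = F, the left side is false but the right side is true.

Forward direction. Assume the antecedent. If p is true, the antecedent forces (p = T, t = T, q = T), and (t ∨ q) ∨ (¬p ∧ q) holds there. If p is false, the antecedent forces (p = F, t = F, q = T) or (p = F, t = T, q = T), and (t ∨ q) ∨ (¬p ∧ q) holds there. Either way (t ∨ q) ∨ (¬p ∧ q) holds.

Only the forward implication holds.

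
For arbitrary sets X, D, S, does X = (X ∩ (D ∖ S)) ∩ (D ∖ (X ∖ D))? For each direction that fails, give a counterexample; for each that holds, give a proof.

(⟹) This inclusion fails. Take X = {1}, D = ∅, S = ∅; then 1 ∈ X but 1 ∉ (X ∩ (D ∖ S)) ∩ (D ∖ (X ∖ D)).

(⟸) Let x ∈ (X ∩ (D ∖ S)) ∩ (D ∖ (X ∖ D)). Then x ∈ X ∩ D and x ∉ S, from which x ∈ X.

The sets are not equal: only the reverse inclusion holds.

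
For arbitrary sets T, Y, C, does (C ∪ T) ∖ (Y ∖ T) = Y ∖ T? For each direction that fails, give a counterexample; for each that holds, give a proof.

(⊆) fails and (⊇) fails.

(⊆) This inclusion fails. Take T = {1}, Y = ∅, C = ∅; then 1 ∈ (C ∪ T) ∖ (Y ∖ T) but 1 ∉ Y ∖ T.

(⊇) This inclusion fails. Take T = ∅, Y = {1}, C = ∅; then 1 ∈ Y ∖ T but 1 ∉ (C ∪ T) ∖ (Y ∖ T).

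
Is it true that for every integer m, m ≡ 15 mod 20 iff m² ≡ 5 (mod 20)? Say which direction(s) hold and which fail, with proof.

Not equivalent: only (⇒) holds.

(⇒) Suppose m ≡ 15 mod 20. Write m = 20j + 15. Then (20j + 15)² = 400j² + 600j + 225 = 20(20j² + 30j + 11) + 5, so m² ≡ 5 (mod 20).

(⇐) This fails: take m = 5. Then 5² = 25 ≡ 5 (mod 20), yet 5 ≡ 5 (mod 20), not 15.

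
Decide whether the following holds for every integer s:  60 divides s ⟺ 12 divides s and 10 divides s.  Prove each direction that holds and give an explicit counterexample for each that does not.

[⇒] If 60 ∣ s, write s = 60q. Since 60 = 5·12, s = 12·(5q), so 12 ∣ s; and since 60 = 6·10, s = 10·(6q), so 10 ∣ s.

[⇐] Suppose 12 ∣ s and 10 ∣ s. Any common multiple of 12 and 10 is a multiple of their lcm; here lcm(12, 10) = 12·10/gcd(12, 10) = 120/2 = 60, so 60 ∣ s.

The biconditional holds.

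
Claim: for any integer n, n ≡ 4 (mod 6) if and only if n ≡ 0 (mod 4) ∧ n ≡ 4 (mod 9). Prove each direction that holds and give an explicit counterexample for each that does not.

(⟹) This fails: n = 34 gives 34 ≡ 4 (mod 6) but 34 ≡ 2 (mod 4), so the conjunction on the right does not hold.

(⟸) Conversely, if n ≡ 0 (mod 4) and n ≡ 4 (mod 9), then by the Chinese remainder theorem n ≡ 4 (mod 36). Since 4 ≡ 4 (mod 6) and 6 ∣ 36, we get n ≡ 4 (mod 6).

Only the reverse direction holds.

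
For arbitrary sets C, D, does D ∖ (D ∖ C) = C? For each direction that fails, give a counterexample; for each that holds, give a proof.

Only the forward inclusion holds.

(⊆) Let x ∈ D ∖ (D ∖ C). Then x ∈ C ∩ D, from which x ∈ C.

(⊇) This inclusion fails. Take C = {1}, D = ∅; then 1 ∈ C but 1 ∉ D ∖ (D ∖ C).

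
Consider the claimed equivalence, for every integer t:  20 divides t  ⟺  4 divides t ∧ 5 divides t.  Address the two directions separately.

Converse. Suppose 4 ∣ t and 5 ∣ t. Any common multiple of 4 and 5 is a multiple of their lcm; here gcd(4, 5) = 1, so lcm(4, 5) = 4·5 = 20, so 20 ∣ t.

Forward direction. If 20 ∣ t, write t = 20q. Since 20 = 5·4, t = 4·(5q), so 4 ∣ t; and since 20 = 4·5, t = 5·(4q), so 5 ∣ t.

Both directions hold; the statement is true.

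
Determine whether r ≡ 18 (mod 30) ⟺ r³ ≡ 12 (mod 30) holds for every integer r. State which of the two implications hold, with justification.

(←) Suppose r³ ≡ 12 (mod 30). The only residue r in {0, …, 29} with r³ ≡ 12 (mod 30) is r = 18, so r ≡ 18 (mod 30).

(→) Suppose r ≡ 18 (mod 30). Write r = 30j + 18. Then (30j + 18)³ = 27000j³ + 48600j² + 29160j + 5832 = 30(900j³ + 1620j² + 972j + 194) + 12, so r³ ≡ 12 (mod 30).

Equivalent; both directions hold.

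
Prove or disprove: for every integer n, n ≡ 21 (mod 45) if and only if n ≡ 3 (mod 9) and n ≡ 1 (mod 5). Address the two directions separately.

Equivalent; both directions hold.

[⇐] If n ≡ 3 (mod 9) and n ≡ 1 (mod 5), then by the Chinese remainder theorem n ≡ 21 (mod 45). This is exactly n ≡ 21 (mod 45).

[⇒] Suppose n ≡ 21 (mod 45); write n = 45j + 21. Since 9 ∣ 45, reducing mod 9 gives n ≡ 21 ≡ 3 (mod 9); since 5 ∣ 45, reducing mod 5 gives n ≡ 21 ≡ 1 (mod 5).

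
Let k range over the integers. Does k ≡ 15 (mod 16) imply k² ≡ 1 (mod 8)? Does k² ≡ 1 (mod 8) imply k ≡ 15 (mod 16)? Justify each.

Only the forward direction holds.

(⇒) Suppose k ≡ 15 (mod 16). Then k² ≡ 15² = 225 (mod 16), and since 8 ∣ 16, also k² ≡ 1 (mod 8).

(⇐) This fails: take k = 1. Then 1² = 1 ≡ 1 (mod 8), yet 1 ≡ 1 (mod 16), not 15.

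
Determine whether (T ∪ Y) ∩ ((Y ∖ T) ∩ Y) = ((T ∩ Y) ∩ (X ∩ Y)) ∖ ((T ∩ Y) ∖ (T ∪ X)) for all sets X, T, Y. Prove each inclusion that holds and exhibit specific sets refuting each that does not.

(⊆) fails and (⊇) fails.

(⊆) This inclusion fails. Take X = ∅, T = ∅, Y = {1}; then 1 ∈ (T ∪ Y) ∩ ((Y ∖ T) ∩ Y) but 1 ∉ ((T ∩ Y) ∩ (X ∩ Y)) ∖ ((T ∩ Y) ∖ (T ∪ X)).

(⊇) This inclusion fails. Take X = {1}, T = {1}, Y = {1}; then 1 ∈ ((T ∩ Y) ∩ (X ∩ Y)) ∖ ((T ∩ Y) ∖ (T ∪ X)) but 1 ∉ (T ∪ Y) ∩ ((Y ∖ T) ∩ Y).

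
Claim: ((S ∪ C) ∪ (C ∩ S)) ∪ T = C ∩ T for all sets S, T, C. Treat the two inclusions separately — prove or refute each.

Reverse inclusion. Let x ∈ C ∩ T. Then either x ∈ T ∩ C and x ∉ S; or x ∈ S ∩ T ∩ C. In each case x ∈ ((S ∪ C) ∪ (C ∩ S)) ∪ T, so C ∩ T ⊆ ((S ∪ C) ∪ (C ∩ S)) ∪ T.

Forward inclusion. This inclusion fails. Take S = {1}, T = ∅, C = ∅; then 1 ∈ ((S ∪ C) ∪ (C ∩ S)) ∪ T but 1 ∉ C ∩ T.

Only the reverse inclusion holds.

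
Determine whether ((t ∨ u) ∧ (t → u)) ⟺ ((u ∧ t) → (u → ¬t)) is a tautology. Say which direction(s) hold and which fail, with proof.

Neither direction holds.

(⇒) This fails. Under t = T, u = T, the left side is true but the right side is false.

(⇐) This fails. Under t = F, u = F, the left side is false but the right side is true.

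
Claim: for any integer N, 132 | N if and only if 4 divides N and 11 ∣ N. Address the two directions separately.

(⇒) If 132 ∣ N, write N = 132q. Since 132 = 33·4, N = 4·(33q), so 4 ∣ N; and since 132 = 12·11, N = 11·(12q), so 11 ∣ N.

(⇐) This fails: take N = 44. Both 4 ∣ 44 and 11 ∣ 44, yet 44 is not a multiple of 132 (since 44 = 0·132 + 44), so 132 ∤ 44.

Only the forward direction holds.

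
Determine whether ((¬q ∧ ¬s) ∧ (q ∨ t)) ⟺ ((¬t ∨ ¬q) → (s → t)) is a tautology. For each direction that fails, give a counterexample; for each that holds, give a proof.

(⟹) Assume the antecedent. If q is true, the antecedent cannot hold. If q is false, the antecedent forces (q = F, s = F, t = T), and (¬t ∨ ¬q) → (s → t) holds there. Either way (¬t ∨ ¬q) → (s → t) holds.

(⟸) This fails. Under q = F, s = F, t = F, the left side is false but the right side is true.

Not equivalent: only (⇒) holds.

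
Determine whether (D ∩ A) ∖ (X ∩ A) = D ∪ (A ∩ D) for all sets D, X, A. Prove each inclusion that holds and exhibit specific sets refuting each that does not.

Only the forward inclusion holds.

(⊆) Let x ∈ (D ∩ A) ∖ (X ∩ A). Then x ∈ D ∩ A and x ∉ X, from which x ∈ D ∪ (A ∩ D).

(⊇) This inclusion fails. Take D = {1}, X = ∅, A = ∅; then 1 ∈ D ∪ (A ∩ D) but 1 ∉ (D ∩ A) ∖ (X ∩ A).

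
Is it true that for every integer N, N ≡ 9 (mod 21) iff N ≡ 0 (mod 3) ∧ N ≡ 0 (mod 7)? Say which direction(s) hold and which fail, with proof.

Both directions fail.

(⟹) This fails: N = 9 gives 9 ≡ 9 (mod 21) but 9 ≡ 2 (mod 7), so the conjunction on the right does not hold.

(⟸) This fails: N = 0 satisfies both congruences on the right (0 ≡ 0 mod 3 and 0 ≡ 0 mod 7) yet 0 ≡ 0 (mod 21), not 9.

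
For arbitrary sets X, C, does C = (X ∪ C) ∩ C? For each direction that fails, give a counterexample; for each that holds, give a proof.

Both inclusions hold.

(⊇) Let x ∈ (X ∪ C) ∩ C. Then either x ∈ C and x ∉ X; or x ∈ X ∩ C. In each case x ∈ C, so (X ∪ C) ∩ C ⊆ C.

(⊆) Let x ∈ C. Then either x ∈ C and x ∉ X; or x ∈ X ∩ C. In each case x ∈ (X ∪ C) ∩ C, so C ⊆ (X ∪ C) ∩ C.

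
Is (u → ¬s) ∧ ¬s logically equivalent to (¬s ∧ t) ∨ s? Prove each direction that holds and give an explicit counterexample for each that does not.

Neither direction holds.

(→) This fails. Under t = F, s = F, u = F, the left side is true but the right side is false.

(←) This fails. Under t = F, s = T, u = F, the left side is false but the right side is true.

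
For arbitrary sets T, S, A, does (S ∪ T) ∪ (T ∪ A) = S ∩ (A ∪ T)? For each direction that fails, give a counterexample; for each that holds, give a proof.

The sets are not equal: only the reverse inclusion holds.

(⊆) This inclusion fails. Take T = {1}, S = ∅, A = ∅; then 1 ∈ (S ∪ T) ∪ (T ∪ A) but 1 ∉ S ∩ (A ∪ T).

(⊇) Let x ∈ S ∩ (A ∪ T). Then either x ∈ T ∩ S and x ∉ A; or x ∈ S ∩ A and x ∉ T; or x ∈ T ∩ S ∩ A. In each case x ∈ (S ∪ T) ∪ (T ∪ A), so S ∩ (A ∪ T) ⊆ (S ∪ T) ∪ (T ∪ A).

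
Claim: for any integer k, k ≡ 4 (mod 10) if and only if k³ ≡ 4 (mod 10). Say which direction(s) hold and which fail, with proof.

(←) For the converse, argue contrapositively. If k ≢ 4 (mod 10), then k is congruent to one of 0, 1, 2, 3, 5, 6, 7, 8, 9 modulo 10, and these give k³ ≡ 0, 1, 8, 7, 5, 6, 3, 2, 9 respectively — never 4.

(→) Suppose k ≡ 4 (mod 10). Write k = 10j + 4. Then (10j + 4)³ = 1000j³ + 1200j² + 480j + 64 = 10(100j³ + 120j² + 48j + 6) + 4, so k³ ≡ 4 (mod 10).

Equivalent; both directions hold.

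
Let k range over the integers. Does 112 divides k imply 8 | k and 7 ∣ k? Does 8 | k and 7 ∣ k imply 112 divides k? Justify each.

Only the forward direction holds.

(⟸) This fails: take k = 56. Both 8 ∣ 56 and 7 ∣ 56, yet 56 is not a multiple of 112 (since 56 = 0·112 + 56), so 112 ∤ 56.

(⟹) If 112 ∣ k, write k = 112q. Since 112 = 14·8, k = 8·(14q), so 8 ∣ k; and since 112 = 16·7, k = 7·(16q), so 7 ∣ k.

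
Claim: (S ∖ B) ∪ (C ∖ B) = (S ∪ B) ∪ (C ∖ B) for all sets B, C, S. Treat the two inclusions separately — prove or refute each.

Forward inclusion. Let x ∈ (S ∖ B) ∪ (C ∖ B). Then either x ∈ C and x ∉ B, S; or x ∈ S and x ∉ B, C; or x ∈ C ∩ S and x ∉ B. In each case x ∈ (S ∪ B) ∪ (C ∖ B), so (S ∖ B) ∪ (C ∖ B) ⊆ (S ∪ B) ∪ (C ∖ B).

Reverse inclusion. This inclusion fails. Take B = {1}, C = ∅, S = ∅; then 1 ∈ (S ∪ B) ∪ (C ∖ B) but 1 ∉ (S ∖ B) ∪ (C ∖ B).

Only the forward inclusion holds.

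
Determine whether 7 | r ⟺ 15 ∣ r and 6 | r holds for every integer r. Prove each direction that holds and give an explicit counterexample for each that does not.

[⇒] This fails: take r = 7. Certainly 7 ∣ 7, but 15 ∤ 7.

[⇐] This fails: take r = 30. Both 15 ∣ 30 and 6 ∣ 30, yet 30 is not a multiple of 7 (since 30 = 4·7 + 2), so 7 ∤ 30.

(⇒) fails and (⇐) fails.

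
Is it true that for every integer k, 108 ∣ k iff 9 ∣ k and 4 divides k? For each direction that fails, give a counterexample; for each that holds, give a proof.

Forward direction. If 108 ∣ k, write k = 108q. Since 108 = 12·9, k = 9·(12q), so 9 ∣ k; and since 108 = 27·4, k = 4·(27q), so 4 ∣ k.

Converse. This fails: take k = 36. Both 9 ∣ 36 and 4 ∣ 36, yet 36 is not a multiple of 108 (since 36 = 0·108 + 36), so 108 ∤ 36.

Only the forward direction holds.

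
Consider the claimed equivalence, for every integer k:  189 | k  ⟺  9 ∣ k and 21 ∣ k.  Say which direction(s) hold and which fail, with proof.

Forward direction. If 189 ∣ k, write k = 189q. Since 189 = 21·9, k = 9·(21q), so 9 ∣ k; and since 189 = 9·21, k = 21·(9q), so 21 ∣ k.

Converse. This fails: take k = 63. Both 9 ∣ 63 and 21 ∣ 63, yet 63 is not a multiple of 189 (since 63 = 0·189 + 63), so 189 ∤ 63.

Only the forward direction holds.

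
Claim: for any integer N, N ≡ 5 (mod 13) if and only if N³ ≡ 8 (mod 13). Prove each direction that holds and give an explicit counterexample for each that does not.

[⇐] This fails: take N = 2. Then 2³ = 8 ≡ 8 (mod 13), yet 2 ≡ 2 (mod 13), not 5.

[⇒] Suppose N ≡ 5 (mod 13). Write N = 13j + 5. Then (13j + 5)³ = 2197j³ + 2535j² + 975j + 125 = 13(169j³ + 195j² + 75j + 9) + 8, so N³ ≡ 8 (mod 13).

The forward direction holds; the converse fails.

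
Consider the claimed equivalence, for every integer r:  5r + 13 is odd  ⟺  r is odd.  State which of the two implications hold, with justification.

Both directions fail.

Forward direction. This fails: r = 2 gives 5r + 13 = 23, which is odd, but 2 is even, not odd.

Converse. This also fails: r = 3 is odd, but 5r + 13 = 28 is even, not odd.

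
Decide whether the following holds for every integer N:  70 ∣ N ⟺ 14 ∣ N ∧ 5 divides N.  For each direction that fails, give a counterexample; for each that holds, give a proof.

(⟹) If 70 ∣ N, write N = 70q. Since 70 = 5·14, N = 14·(5q), so 14 ∣ N; and since 70 = 14·5, N = 5·(14q), so 5 ∣ N.

(⟸) Suppose 14 ∣ N and 5 ∣ N. Any common multiple of 14 and 5 is a multiple of their lcm; here gcd(14, 5) = 1, so lcm(14, 5) = 14·5 = 70, so 70 ∣ N.

Both directions hold; the statement is true.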